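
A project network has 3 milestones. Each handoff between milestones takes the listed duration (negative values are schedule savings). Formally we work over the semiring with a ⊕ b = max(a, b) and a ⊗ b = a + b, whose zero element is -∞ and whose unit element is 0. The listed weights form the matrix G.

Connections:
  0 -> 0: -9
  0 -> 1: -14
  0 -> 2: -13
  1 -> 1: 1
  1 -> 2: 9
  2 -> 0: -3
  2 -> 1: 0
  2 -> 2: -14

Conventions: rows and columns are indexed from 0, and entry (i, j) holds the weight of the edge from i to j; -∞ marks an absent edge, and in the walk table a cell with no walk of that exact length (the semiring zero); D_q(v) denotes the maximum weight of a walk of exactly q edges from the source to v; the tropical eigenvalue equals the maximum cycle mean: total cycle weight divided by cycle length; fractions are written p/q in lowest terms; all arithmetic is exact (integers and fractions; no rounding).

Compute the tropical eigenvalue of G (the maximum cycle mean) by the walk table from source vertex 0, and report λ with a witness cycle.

q=0: [0, -∞, -∞]
q=1: [-9, -14, -13]
q=2: [-16, -13, -5]
q=3: [-8, -5, -4]
Optimal cycle mean attained by: cycle 1->2->1, total 9 + 0, length 2.
Answer: λ = 9/2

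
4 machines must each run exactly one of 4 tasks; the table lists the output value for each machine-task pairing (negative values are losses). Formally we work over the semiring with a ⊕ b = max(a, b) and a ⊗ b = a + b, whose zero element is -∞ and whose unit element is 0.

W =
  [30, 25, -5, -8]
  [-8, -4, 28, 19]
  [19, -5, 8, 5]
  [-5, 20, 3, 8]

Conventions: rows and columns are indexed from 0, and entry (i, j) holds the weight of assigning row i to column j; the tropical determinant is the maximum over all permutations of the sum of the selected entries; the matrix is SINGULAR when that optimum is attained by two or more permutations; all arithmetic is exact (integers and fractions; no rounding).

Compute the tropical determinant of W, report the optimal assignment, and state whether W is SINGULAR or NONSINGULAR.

σ = (0, 1, 2, 3): 30 + (-4) + 8 + 8 = 42
σ = (0, 1, 3, 2): 30 + (-4) + 5 + 3 = 34
σ = (0, 2, 1, 3): 30 + 28 + (-5) + 8 = 61
σ = (0, 2, 3, 1): 30 + 28 + 5 + 20 = 83
σ = (0, 3, 1, 2): 30 + 19 + (-5) + 3 = 47
σ = (0, 3, 2, 1): 30 + 19 + 8 + 20 = 77
σ = (1, 0, 2, 3): 25 + (-8) + 8 + 8 = 33
σ = (1, 0, 3, 2): 25 + (-8) + 5 + 3 = 25
σ = (1, 2, 0, 3): 25 + 28 + 19 + 8 = 80
σ = (1, 2, 3, 0): 25 + 28 + 5 + (-5) = 53
σ = (1, 3, 0, 2): 25 + 19 + 19 + 3 = 66
σ = (1, 3, 2, 0): 25 + 19 + 8 + (-5) = 47
σ = (2, 0, 1, 3): (-5) + (-8) + (-5) + 8 = -10
σ = (2, 0, 3, 1): (-5) + (-8) + 5 + 20 = 12
σ = (2, 1, 0, 3): (-5) + (-4) + 19 + 8 = 18
σ = (2, 1, 3, 0): (-5) + (-4) + 5 + (-5) = -9
σ = (2, 3, 0, 1): (-5) + 19 + 19 + 20 = 53
σ = (2, 3, 1, 0): (-5) + 19 + (-5) + (-5) = 4
σ = (3, 0, 1, 2): (-8) + (-8) + (-5) + 3 = -18
σ = (3, 0, 2, 1): (-8) + (-8) + 8 + 20 = 12
σ = (3, 1, 0, 2): (-8) + (-4) + 19 + 3 = 10
σ = (3, 1, 2, 0): (-8) + (-4) + 8 + (-5) = -9
σ = (3, 2, 0, 1): (-8) + 28 + 19 + 20 = 59
σ = (3, 2, 1, 0): (-8) + 28 + (-5) + (-5) = 10
Optimal value attained by: σ = (0, 2, 3, 1).
Answer: det⊕(W) = 83; verdict: NONSINGULAR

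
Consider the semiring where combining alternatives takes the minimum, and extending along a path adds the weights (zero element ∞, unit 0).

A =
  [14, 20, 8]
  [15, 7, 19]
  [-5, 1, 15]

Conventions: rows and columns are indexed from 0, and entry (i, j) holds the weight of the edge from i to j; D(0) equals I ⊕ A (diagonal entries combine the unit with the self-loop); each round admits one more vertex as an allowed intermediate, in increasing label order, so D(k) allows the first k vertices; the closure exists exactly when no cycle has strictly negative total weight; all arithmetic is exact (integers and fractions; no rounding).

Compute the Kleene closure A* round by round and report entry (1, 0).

D(0):
  [0, 20, 8]
  [15, 0, 19]
  [-5, 1, 0]
D(1):
  [0, 20, 8]
  [15, 0, 19]
  [-5, 1, 0]
D(2):
  [0, 20, 8]
  [15, 0, 19]
  [-5, 1, 0]
D(3):
  [0, 9, 8]
  [14, 0, 19]
  [-5, 1, 0]
Answer: A*[1][0] = 14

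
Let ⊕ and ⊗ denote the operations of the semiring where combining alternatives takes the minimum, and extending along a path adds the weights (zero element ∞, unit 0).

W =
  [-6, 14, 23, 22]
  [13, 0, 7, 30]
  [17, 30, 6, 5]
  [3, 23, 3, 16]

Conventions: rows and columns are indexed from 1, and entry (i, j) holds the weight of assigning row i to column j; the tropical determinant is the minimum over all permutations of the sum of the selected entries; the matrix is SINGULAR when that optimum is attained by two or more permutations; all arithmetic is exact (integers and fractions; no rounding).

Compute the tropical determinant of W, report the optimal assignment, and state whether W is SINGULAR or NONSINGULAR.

σ = (1, 2, 3, 4): (-6) + 0 + 6 + 16 = 16
σ = (1, 2, 4, 3): (-6) + 0 + 5 + 3 = 2
σ = (1, 3, 2, 4): (-6) + 7 + 30 + 16 = 47
σ = (1, 3, 4, 2): (-6) + 7 + 5 + 23 = 29
σ = (1, 4, 2, 3): (-6) + 30 + 30 + 3 = 57
σ = (1, 4, 3, 2): (-6) + 30 + 6 + 23 = 53
σ = (2, 1, 3, 4): 14 + 13 + 6 + 16 = 49
σ = (2, 1, 4, 3): 14 + 13 + 5 + 3 = 35
σ = (2, 3, 1, 4): 14 + 7 + 17 + 16 = 54
σ = (2, 3, 4, 1): 14 + 7 + 5 + 3 = 29
σ = (2, 4, 1, 3): 14 + 30 + 17 + 3 = 64
σ = (2, 4, 3, 1): 14 + 30 + 6 + 3 = 53
σ = (3, 1, 2, 4): 23 + 13 + 30 + 16 = 82
σ = (3, 1, 4, 2): 23 + 13 + 5 + 23 = 64
σ = (3, 2, 1, 4): 23 + 0 + 17 + 16 = 56
σ = (3, 2, 4, 1): 23 + 0 + 5 + 3 = 31
σ = (3, 4, 1, 2): 23 + 30 + 17 + 23 = 93
σ = (3, 4, 2, 1): 23 + 30 + 30 + 3 = 86
σ = (4, 1, 2, 3): 22 + 13 + 30 + 3 = 68
σ = (4, 1, 3, 2): 22 + 13 + 6 + 23 = 64
σ = (4, 2, 1, 3): 22 + 0 + 17 + 3 = 42
σ = (4, 2, 3, 1): 22 + 0 + 6 + 3 = 31
σ = (4, 3, 1, 2): 22 + 7 + 17 + 23 = 69
σ = (4, 3, 2, 1): 22 + 7 + 30 + 3 = 62
Optimal value attained by: σ = (1, 2, 4, 3).
Answer: det⊕(W) = 2; verdict: NONSINGULAR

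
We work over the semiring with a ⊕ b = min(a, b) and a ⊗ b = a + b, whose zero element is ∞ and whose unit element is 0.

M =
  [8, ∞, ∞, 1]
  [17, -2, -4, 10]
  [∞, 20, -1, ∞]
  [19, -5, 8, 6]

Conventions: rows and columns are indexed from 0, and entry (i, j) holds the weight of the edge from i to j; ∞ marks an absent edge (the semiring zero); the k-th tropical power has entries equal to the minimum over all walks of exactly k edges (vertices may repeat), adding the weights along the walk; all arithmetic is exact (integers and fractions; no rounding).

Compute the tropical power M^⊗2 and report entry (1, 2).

M^⊗2:
  [16, -4, 9, 7]
  [15, -4, -6, 8]
  [37, 18, -2, 30]
  [12, -7, -9, 5]
Key observation: the optimum is the walk 1->1->2, with weight (-2) + (-4) = -6.
Optimal value attained by: walk 1->1->2.
Answer: (M^⊗2)[1][2] = -6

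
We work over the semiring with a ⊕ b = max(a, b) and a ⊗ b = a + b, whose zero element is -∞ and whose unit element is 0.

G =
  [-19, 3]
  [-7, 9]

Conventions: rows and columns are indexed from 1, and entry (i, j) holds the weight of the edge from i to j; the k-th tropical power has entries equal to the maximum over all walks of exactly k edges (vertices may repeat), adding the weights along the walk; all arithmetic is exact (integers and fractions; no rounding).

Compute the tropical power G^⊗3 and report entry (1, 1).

G^⊗2:
  [-4, 12]
  [2, 18]
G^⊗3:
  [5, 21]
  [11, 27]
Key observation: the optimum is the walk 1->2->2->1, with weight 3 + 9 + (-7) = 5.
Optimal value attained by: walk 1->2->2->1.
Answer: (G^⊗3)[1][1] = 5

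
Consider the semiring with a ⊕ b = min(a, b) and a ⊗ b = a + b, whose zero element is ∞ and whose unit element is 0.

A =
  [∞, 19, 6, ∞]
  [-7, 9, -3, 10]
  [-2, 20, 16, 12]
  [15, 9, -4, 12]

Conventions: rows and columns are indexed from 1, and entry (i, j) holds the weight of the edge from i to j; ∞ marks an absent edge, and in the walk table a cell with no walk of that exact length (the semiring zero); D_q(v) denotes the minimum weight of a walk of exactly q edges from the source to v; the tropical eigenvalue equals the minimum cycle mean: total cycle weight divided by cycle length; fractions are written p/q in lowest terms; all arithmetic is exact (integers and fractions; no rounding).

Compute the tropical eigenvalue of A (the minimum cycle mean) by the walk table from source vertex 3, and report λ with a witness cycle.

q=0: [∞, ∞, 0, ∞]
q=1: [-2, 20, 16, 12]
q=2: [13, 17, 4, 24]
q=3: [2, 24, 14, 16]
q=4: [12, 21, 8, 26]
Optimal cycle mean attained by: cycle 1->3->1, total 6 + (-2), length 2.
Answer: λ = 2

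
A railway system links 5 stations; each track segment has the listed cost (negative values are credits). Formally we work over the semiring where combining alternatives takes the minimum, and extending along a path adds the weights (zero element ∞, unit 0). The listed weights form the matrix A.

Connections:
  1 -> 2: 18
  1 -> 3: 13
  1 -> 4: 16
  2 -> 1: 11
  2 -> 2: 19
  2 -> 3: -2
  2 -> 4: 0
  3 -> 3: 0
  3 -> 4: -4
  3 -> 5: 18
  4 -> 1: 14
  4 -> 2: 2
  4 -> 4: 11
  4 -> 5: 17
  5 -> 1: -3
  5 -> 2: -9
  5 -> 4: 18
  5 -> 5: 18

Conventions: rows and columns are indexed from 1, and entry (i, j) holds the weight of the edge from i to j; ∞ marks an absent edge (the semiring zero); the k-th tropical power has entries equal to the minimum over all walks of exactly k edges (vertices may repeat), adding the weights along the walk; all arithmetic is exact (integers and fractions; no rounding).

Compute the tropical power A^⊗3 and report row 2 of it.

A^⊗2:
  [29, 18, 13, 9, 31]
  [14, 2, -2, -6, 16]
  [10, -2, 0, -4, 13]
  [13, 8, 0, 2, 28]
  [2, 9, -11, -9, 35]
A^⊗3:
  [23, 11, 13, 9, 26]
  [8, -4, -2, -6, 11]
  [9, -2, -4, -4, 13]
  [16, 4, 0, -4, 18]
  [5, -7, -11, -15, 7]
Answer: row 2 of A^⊗3 = [8, -4, -2, -6, 11]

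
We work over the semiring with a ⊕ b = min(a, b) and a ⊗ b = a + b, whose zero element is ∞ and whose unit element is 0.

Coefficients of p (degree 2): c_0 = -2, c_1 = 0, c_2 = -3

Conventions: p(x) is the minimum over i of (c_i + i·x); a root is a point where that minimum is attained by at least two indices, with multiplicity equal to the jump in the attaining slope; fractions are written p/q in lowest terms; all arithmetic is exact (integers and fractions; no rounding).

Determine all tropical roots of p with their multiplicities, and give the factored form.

hull edge (i=0, c=-2) to (i=2, c=-3): slope -1/2, span 2
Factored form: p(x) = -3 ⊗ (x ⊕ 1/2) ⊗ (x ⊕ 1/2)
Answer: roots = 1/2 (mult 2)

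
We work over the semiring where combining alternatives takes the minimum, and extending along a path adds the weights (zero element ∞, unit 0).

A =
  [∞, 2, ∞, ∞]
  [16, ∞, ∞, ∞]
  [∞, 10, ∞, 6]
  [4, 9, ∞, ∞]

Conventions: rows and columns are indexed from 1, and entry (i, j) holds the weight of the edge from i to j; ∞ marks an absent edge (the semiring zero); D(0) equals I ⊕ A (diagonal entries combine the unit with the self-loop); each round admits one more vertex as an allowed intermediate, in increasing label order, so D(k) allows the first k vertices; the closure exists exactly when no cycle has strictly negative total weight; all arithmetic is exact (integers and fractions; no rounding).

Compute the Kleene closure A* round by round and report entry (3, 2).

D(0):
  [0, 2, ∞, ∞]
  [16, 0, ∞, ∞]
  [∞, 10, 0, 6]
  [4, 9, ∞, 0]
D(1):
  [0, 2, ∞, ∞]
  [16, 0, ∞, ∞]
  [∞, 10, 0, 6]
  [4, 6, ∞, 0]
D(2):
  [0, 2, ∞, ∞]
  [16, 0, ∞, ∞]
  [26, 10, 0, 6]
  [4, 6, ∞, 0]
D(3):
  [0, 2, ∞, ∞]
  [16, 0, ∞, ∞]
  [26, 10, 0, 6]
  [4, 6, ∞, 0]
D(4):
  [0, 2, ∞, ∞]
  [16, 0, ∞, ∞]
  [10, 10, 0, 6]
  [4, 6, ∞, 0]
Answer: A*[3][2] = 10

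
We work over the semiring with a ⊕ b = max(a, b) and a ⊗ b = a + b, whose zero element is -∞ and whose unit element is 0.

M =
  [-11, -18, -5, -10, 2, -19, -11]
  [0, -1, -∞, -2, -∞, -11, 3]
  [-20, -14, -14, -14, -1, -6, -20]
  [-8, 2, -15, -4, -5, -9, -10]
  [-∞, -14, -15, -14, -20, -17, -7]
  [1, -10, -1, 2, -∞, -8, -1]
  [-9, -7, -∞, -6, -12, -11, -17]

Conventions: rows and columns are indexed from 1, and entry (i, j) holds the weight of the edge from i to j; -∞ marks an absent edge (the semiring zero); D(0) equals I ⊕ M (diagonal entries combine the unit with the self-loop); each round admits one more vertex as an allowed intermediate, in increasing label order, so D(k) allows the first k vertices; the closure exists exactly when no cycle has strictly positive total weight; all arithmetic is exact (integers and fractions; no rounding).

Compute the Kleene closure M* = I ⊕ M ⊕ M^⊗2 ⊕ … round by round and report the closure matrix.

D(0):
  [0, -18, -5, -10, 2, -19, -11]
  [0, 0, -∞, -2, -∞, -11, 3]
  [-20, -14, 0, -14, -1, -6, -20]
  [-8, 2, -15, 0, -5, -9, -10]
  [-∞, -14, -15, -14, 0, -17, -7]
  [1, -10, -1, 2, -∞, 0, -1]
  [-9, -7, -∞, -6, -12, -11, 0]
D(1):
  [0, -18, -5, -10, 2, -19, -11]
  [0, 0, -5, -2, 2, -11, 3]
  [-20, -14, 0, -14, -1, -6, -20]
  [-8, 2, -13, 0, -5, -9, -10]
  [-∞, -14, -15, -14, 0, -17, -7]
  [1, -10, -1, 2, 3, 0, -1]
  [-9, -7, -14, -6, -7, -11, 0]
D(2):
  [0, -18, -5, -10, 2, -19, -11]
  [0, 0, -5, -2, 2, -11, 3]
  [-14, -14, 0, -14, -1, -6, -11]
  [2, 2, -3, 0, 4, -9, 5]
  [-14, -14, -15, -14, 0, -17, -7]
  [1, -10, -1, 2, 3, 0, -1]
  [-7, -7, -12, -6, -5, -11, 0]
D(3):
  [0, -18, -5, -10, 2, -11, -11]
  [0, 0, -5, -2, 2, -11, 3]
  [-14, -14, 0, -14, -1, -6, -11]
  [2, 2, -3, 0, 4, -9, 5]
  [-14, -14, -15, -14, 0, -17, -7]
  [1, -10, -1, 2, 3, 0, -1]
  [-7, -7, -12, -6, -5, -11, 0]
D(4):
  [0, -8, -5, -10, 2, -11, -5]
  [0, 0, -5, -2, 2, -11, 3]
  [-12, -12, 0, -14, -1, -6, -9]
  [2, 2, -3, 0, 4, -9, 5]
  [-12, -12, -15, -14, 0, -17, -7]
  [4, 4, -1, 2, 6, 0, 7]
  [-4, -4, -9, -6, -2, -11, 0]
D(5):
  [0, -8, -5, -10, 2, -11, -5]
  [0, 0, -5, -2, 2, -11, 3]
  [-12, -12, 0, -14, -1, -6, -8]
  [2, 2, -3, 0, 4, -9, 5]
  [-12, -12, -15, -14, 0, -17, -7]
  [4, 4, -1, 2, 6, 0, 7]
  [-4, -4, -9, -6, -2, -11, 0]
D(6):
  [0, -7, -5, -9, 2, -11, -4]
  [0, 0, -5, -2, 2, -11, 3]
  [-2, -2, 0, -4, 0, -6, 1]
  [2, 2, -3, 0, 4, -9, 5]
  [-12, -12, -15, -14, 0, -17, -7]
  [4, 4, -1, 2, 6, 0, 7]
  [-4, -4, -9, -6, -2, -11, 0]
D(7):
  [0, -7, -5, -9, 2, -11, -4]
  [0, 0, -5, -2, 2, -8, 3]
  [-2, -2, 0, -4, 0, -6, 1]
  [2, 2, -3, 0, 4, -6, 5]
  [-11, -11, -15, -13, 0, -17, -7]
  [4, 4, -1, 2, 6, 0, 7]
  [-4, -4, -9, -6, -2, -11, 0]
Answer: M* = [[0, -7, -5, -9, 2, -11, -4], [0, 0, -5, -2, 2, -8, 3], [-2, -2, 0, -4, 0, -6, 1], [2, 2, -3, 0, 4, -6, 5], [-11, -11, -15, -13, 0, -17, -7], [4, 4, -1, 2, 6, 0, 7], [-4, -4, -9, -6, -2, -11, 0]]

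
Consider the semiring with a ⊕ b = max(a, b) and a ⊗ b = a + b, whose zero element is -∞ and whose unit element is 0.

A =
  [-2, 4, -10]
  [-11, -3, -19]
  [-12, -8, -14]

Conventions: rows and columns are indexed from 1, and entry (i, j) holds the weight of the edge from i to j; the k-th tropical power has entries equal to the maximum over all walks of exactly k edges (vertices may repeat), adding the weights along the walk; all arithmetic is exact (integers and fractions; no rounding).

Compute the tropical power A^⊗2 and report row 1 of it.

A^⊗2:
  [-4, 2, -12]
  [-13, -6, -21]
  [-14, -8, -22]
Answer: row 1 of A^⊗2 = [-4, 2, -12]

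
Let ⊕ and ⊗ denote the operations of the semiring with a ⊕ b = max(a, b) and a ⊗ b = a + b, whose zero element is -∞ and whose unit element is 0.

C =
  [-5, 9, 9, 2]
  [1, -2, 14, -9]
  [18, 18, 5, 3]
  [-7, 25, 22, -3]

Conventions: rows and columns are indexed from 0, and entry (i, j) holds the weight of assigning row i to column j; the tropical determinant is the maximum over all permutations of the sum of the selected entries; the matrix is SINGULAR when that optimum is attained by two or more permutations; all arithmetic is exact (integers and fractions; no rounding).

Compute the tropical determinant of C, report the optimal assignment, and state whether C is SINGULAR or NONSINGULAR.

σ = (0, 1, 2, 3): (-5) + (-2) + 5 + (-3) = -5
σ = (0, 1, 3, 2): (-5) + (-2) + 3 + 22 = 18
σ = (0, 2, 1, 3): (-5) + 14 + 18 + (-3) = 24
σ = (0, 2, 3, 1): (-5) + 14 + 3 + 25 = 37
σ = (0, 3, 1, 2): (-5) + (-9) + 18 + 22 = 26
σ = (0, 3, 2, 1): (-5) + (-9) + 5 + 25 = 16
σ = (1, 0, 2, 3): 9 + 1 + 5 + (-3) = 12
σ = (1, 0, 3, 2): 9 + 1 + 3 + 22 = 35
σ = (1, 2, 0, 3): 9 + 14 + 18 + (-3) = 38
σ = (1, 2, 3, 0): 9 + 14 + 3 + (-7) = 19
σ = (1, 3, 0, 2): 9 + (-9) + 18 + 22 = 40
σ = (1, 3, 2, 0): 9 + (-9) + 5 + (-7) = -2
σ = (2, 0, 1, 3): 9 + 1 + 18 + (-3) = 25
σ = (2, 0, 3, 1): 9 + 1 + 3 + 25 = 38
σ = (2, 1, 0, 3): 9 + (-2) + 18 + (-3) = 22
σ = (2, 1, 3, 0): 9 + (-2) + 3 + (-7) = 3
σ = (2, 3, 0, 1): 9 + (-9) + 18 + 25 = 43
σ = (2, 3, 1, 0): 9 + (-9) + 18 + (-7) = 11
σ = (3, 0, 1, 2): 2 + 1 + 18 + 22 = 43
σ = (3, 0, 2, 1): 2 + 1 + 5 + 25 = 33
σ = (3, 1, 0, 2): 2 + (-2) + 18 + 22 = 40
σ = (3, 1, 2, 0): 2 + (-2) + 5 + (-7) = -2
σ = (3, 2, 0, 1): 2 + 14 + 18 + 25 = 59
σ = (3, 2, 1, 0): 2 + 14 + 18 + (-7) = 27
Optimal value attained by: σ = (3, 2, 0, 1).
Answer: det⊕(C) = 59; verdict: NONSINGULAR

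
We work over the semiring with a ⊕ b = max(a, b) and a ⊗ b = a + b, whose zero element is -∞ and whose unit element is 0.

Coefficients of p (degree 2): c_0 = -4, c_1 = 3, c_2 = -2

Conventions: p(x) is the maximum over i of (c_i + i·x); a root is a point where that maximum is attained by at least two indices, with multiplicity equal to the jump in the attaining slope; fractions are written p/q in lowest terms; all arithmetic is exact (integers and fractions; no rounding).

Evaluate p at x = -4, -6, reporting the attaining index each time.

p(-4) = max(-4+0·(-4)=-4, 3+1·(-4)=-1, -2+2·(-4)=-10) = -1 (attained by i=1)
p(-6) = max(-4+0·(-6)=-4, 3+1·(-6)=-3, -2+2·(-6)=-14) = -3 (attained by i=1)
Answer: p(-4) = -1; p(-6) = -3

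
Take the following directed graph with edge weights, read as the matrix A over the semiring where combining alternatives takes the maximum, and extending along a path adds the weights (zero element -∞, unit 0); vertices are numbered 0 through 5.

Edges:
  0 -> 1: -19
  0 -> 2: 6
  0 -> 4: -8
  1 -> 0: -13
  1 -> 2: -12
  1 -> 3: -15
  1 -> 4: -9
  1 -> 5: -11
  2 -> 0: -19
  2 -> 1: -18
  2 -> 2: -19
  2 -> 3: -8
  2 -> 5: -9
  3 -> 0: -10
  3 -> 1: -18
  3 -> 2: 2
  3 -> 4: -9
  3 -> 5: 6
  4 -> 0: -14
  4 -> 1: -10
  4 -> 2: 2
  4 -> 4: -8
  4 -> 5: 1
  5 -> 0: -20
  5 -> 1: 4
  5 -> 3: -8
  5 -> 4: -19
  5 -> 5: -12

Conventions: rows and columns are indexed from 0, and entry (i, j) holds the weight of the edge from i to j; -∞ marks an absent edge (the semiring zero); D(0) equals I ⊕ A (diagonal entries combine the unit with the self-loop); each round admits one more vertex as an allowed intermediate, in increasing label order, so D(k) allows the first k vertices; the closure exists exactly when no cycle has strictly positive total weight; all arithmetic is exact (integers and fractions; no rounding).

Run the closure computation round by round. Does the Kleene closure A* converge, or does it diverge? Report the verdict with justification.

D(0):
  [0, -19, 6, -∞, -8, -∞]
  [-13, 0, -12, -15, -9, -11]
  [-19, -18, 0, -8, -∞, -9]
  [-10, -18, 2, 0, -9, 6]
  [-14, -10, 2, -∞, 0, 1]
  [-20, 4, -∞, -8, -19, 0]
D(1):
  [0, -19, 6, -∞, -8, -∞]
  [-13, 0, -7, -15, -9, -11]
  [-19, -18, 0, -8, -27, -9]
  [-10, -18, 2, 0, -9, 6]
  [-14, -10, 2, -∞, 0, 1]
  [-20, 4, -14, -8, -19, 0]
D(2):
  [0, -19, 6, -34, -8, -30]
  [-13, 0, -7, -15, -9, -11]
  [-19, -18, 0, -8, -27, -9]
  [-10, -18, 2, 0, -9, 6]
  [-14, -10, 2, -25, 0, 1]
  [-9, 4, -3, -8, -5, 0]
D(3):
  [0, -12, 6, -2, -8, -3]
  [-13, 0, -7, -15, -9, -11]
  [-19, -18, 0, -8, -27, -9]
  [-10, -16, 2, 0, -9, 6]
  [-14, -10, 2, -6, 0, 1]
  [-9, 4, -3, -8, -5, 0]
D(4):
  [0, -12, 6, -2, -8, 4]
  [-13, 0, -7, -15, -9, -9]
  [-18, -18, 0, -8, -17, -2]
  [-10, -16, 2, 0, -9, 6]
  [-14, -10, 2, -6, 0, 1]
  [-9, 4, -3, -8, -5, 0]
D(5):
  [0, -12, 6, -2, -8, 4]
  [-13, 0, -7, -15, -9, -8]
  [-18, -18, 0, -8, -17, -2]
  [-10, -16, 2, 0, -9, 6]
  [-14, -10, 2, -6, 0, 1]
  [-9, 4, -3, -8, -5, 0]
D(6):
  [0, 8, 6, -2, -1, 4]
  [-13, 0, -7, -15, -9, -8]
  [-11, 2, 0, -8, -7, -2]
  [-3, 10, 3, 0, 1, 6]
  [-8, 5, 2, -6, 0, 1]
  [-9, 4, -3, -8, -5, 0]
Key observation: every diagonal entry stays at the unit through all rounds, so no improving cycle exists.
Answer: CONVERGES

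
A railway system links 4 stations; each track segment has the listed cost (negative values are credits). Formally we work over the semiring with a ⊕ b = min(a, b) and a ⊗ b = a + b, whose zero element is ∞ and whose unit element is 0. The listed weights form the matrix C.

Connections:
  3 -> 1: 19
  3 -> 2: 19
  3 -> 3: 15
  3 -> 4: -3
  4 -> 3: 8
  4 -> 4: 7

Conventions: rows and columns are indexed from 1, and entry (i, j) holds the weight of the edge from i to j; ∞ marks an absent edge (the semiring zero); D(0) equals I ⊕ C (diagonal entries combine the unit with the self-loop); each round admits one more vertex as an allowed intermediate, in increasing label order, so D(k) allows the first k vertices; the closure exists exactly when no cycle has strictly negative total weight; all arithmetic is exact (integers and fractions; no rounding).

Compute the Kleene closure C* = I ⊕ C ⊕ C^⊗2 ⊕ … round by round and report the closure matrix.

D(0):
  [0, ∞, ∞, ∞]
  [∞, 0, ∞, ∞]
  [19, 19, 0, -3]
  [∞, ∞, 8, 0]
D(1):
  [0, ∞, ∞, ∞]
  [∞, 0, ∞, ∞]
  [19, 19, 0, -3]
  [∞, ∞, 8, 0]
D(2):
  [0, ∞, ∞, ∞]
  [∞, 0, ∞, ∞]
  [19, 19, 0, -3]
  [∞, ∞, 8, 0]
D(3):
  [0, ∞, ∞, ∞]
  [∞, 0, ∞, ∞]
  [19, 19, 0, -3]
  [27, 27, 8, 0]
D(4):
  [0, ∞, ∞, ∞]
  [∞, 0, ∞, ∞]
  [19, 19, 0, -3]
  [27, 27, 8, 0]
Answer: C* = [[0, ∞, ∞, ∞], [∞, 0, ∞, ∞], [19, 19, 0, -3], [27, 27, 8, 0]]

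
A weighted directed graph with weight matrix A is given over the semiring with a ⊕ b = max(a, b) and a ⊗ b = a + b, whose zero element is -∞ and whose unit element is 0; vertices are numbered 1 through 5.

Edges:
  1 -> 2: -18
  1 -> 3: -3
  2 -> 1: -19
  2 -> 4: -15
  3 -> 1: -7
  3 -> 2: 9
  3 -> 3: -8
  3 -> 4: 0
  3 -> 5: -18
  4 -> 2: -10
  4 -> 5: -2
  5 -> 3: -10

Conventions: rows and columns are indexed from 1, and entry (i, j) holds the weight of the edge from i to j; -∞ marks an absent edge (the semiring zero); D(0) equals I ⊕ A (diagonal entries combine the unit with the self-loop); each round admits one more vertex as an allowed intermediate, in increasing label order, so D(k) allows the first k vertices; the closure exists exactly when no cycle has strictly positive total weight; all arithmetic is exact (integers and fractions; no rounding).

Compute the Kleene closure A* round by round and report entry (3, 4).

D(0):
  [0, -18, -3, -∞, -∞]
  [-19, 0, -∞, -15, -∞]
  [-7, 9, 0, 0, -18]
  [-∞, -10, -∞, 0, -2]
  [-∞, -∞, -10, -∞, 0]
D(1):
  [0, -18, -3, -∞, -∞]
  [-19, 0, -22, -15, -∞]
  [-7, 9, 0, 0, -18]
  [-∞, -10, -∞, 0, -2]
  [-∞, -∞, -10, -∞, 0]
D(2):
  [0, -18, -3, -33, -∞]
  [-19, 0, -22, -15, -∞]
  [-7, 9, 0, 0, -18]
  [-29, -10, -32, 0, -2]
  [-∞, -∞, -10, -∞, 0]
D(3):
  [0, 6, -3, -3, -21]
  [-19, 0, -22, -15, -40]
  [-7, 9, 0, 0, -18]
  [-29, -10, -32, 0, -2]
  [-17, -1, -10, -10, 0]
D(4):
  [0, 6, -3, -3, -5]
  [-19, 0, -22, -15, -17]
  [-7, 9, 0, 0, -2]
  [-29, -10, -32, 0, -2]
  [-17, -1, -10, -10, 0]
D(5):
  [0, 6, -3, -3, -5]
  [-19, 0, -22, -15, -17]
  [-7, 9, 0, 0, -2]
  [-19, -3, -12, 0, -2]
  [-17, -1, -10, -10, 0]
Answer: A*[3][4] = 0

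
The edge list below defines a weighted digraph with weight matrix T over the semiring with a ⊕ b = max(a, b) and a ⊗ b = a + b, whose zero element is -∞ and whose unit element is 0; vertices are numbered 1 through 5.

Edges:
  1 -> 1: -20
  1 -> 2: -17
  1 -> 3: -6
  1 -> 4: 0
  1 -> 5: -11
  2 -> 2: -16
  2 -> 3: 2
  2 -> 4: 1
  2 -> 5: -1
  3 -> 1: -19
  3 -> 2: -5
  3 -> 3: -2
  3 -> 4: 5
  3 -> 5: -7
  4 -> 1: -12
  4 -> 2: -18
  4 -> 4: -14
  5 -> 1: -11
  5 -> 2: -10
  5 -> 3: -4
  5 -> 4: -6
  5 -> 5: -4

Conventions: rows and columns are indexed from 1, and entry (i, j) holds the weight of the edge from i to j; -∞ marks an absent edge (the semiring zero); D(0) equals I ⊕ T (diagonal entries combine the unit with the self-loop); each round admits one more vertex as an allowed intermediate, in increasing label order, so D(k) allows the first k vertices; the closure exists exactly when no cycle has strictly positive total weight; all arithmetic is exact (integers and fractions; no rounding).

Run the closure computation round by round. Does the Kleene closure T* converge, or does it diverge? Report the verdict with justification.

D(0):
  [0, -17, -6, 0, -11]
  [-∞, 0, 2, 1, -1]
  [-19, -5, 0, 5, -7]
  [-12, -18, -∞, 0, -∞]
  [-11, -10, -4, -6, 0]
D(1):
  [0, -17, -6, 0, -11]
  [-∞, 0, 2, 1, -1]
  [-19, -5, 0, 5, -7]
  [-12, -18, -18, 0, -23]
  [-11, -10, -4, -6, 0]
D(2):
  [0, -17, -6, 0, -11]
  [-∞, 0, 2, 1, -1]
  [-19, -5, 0, 5, -6]
  [-12, -18, -16, 0, -19]
  [-11, -10, -4, -6, 0]
D(3):
  [0, -11, -6, 0, -11]
  [-17, 0, 2, 7, -1]
  [-19, -5, 0, 5, -6]
  [-12, -18, -16, 0, -19]
  [-11, -9, -4, 1, 0]
D(4):
  [0, -11, -6, 0, -11]
  [-5, 0, 2, 7, -1]
  [-7, -5, 0, 5, -6]
  [-12, -18, -16, 0, -19]
  [-11, -9, -4, 1, 0]
D(5):
  [0, -11, -6, 0, -11]
  [-5, 0, 2, 7, -1]
  [-7, -5, 0, 5, -6]
  [-12, -18, -16, 0, -19]
  [-11, -9, -4, 1, 0]
Key observation: every diagonal entry stays at the unit through all rounds, so no improving cycle exists.
Answer: CONVERGES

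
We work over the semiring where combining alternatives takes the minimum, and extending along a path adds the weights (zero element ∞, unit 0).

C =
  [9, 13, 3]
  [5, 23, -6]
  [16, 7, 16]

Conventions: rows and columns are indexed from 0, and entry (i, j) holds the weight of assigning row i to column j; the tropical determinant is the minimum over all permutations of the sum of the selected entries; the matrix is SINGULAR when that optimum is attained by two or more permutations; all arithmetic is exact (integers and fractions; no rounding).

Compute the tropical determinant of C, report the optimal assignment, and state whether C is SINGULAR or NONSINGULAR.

σ = (0, 1, 2): 9 + 23 + 16 = 48
σ = (0, 2, 1): 9 + (-6) + 7 = 10
σ = (1, 0, 2): 13 + 5 + 16 = 34
σ = (1, 2, 0): 13 + (-6) + 16 = 23
σ = (2, 0, 1): 3 + 5 + 7 = 15
σ = (2, 1, 0): 3 + 23 + 16 = 42
Optimal value attained by: σ = (0, 2, 1).
Answer: det⊕(C) = 10; verdict: NONSINGULAR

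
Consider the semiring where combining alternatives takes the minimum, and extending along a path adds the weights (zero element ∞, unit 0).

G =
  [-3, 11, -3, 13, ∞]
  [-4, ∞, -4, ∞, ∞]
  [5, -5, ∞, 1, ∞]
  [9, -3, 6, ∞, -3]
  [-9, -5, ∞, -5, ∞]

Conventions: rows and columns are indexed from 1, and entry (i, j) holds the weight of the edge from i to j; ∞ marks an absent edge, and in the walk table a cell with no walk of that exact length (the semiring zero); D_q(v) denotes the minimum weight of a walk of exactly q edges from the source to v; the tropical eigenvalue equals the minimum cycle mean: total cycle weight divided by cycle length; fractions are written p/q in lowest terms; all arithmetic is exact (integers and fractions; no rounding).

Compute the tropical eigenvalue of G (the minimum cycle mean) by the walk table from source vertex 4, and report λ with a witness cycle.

q=0: [∞, ∞, ∞, 0, ∞]
q=1: [9, -3, 6, ∞, -3]
q=2: [-12, -8, -7, -8, ∞]
q=3: [-15, -12, -15, -6, -11]
q=4: [-20, -20, -18, -16, -9]
q=5: [-24, -23, -24, -17, -19]
Optimal cycle mean attained by: cycle 2->3->2, total (-4) + (-5), length 2.
Answer: λ = -9/2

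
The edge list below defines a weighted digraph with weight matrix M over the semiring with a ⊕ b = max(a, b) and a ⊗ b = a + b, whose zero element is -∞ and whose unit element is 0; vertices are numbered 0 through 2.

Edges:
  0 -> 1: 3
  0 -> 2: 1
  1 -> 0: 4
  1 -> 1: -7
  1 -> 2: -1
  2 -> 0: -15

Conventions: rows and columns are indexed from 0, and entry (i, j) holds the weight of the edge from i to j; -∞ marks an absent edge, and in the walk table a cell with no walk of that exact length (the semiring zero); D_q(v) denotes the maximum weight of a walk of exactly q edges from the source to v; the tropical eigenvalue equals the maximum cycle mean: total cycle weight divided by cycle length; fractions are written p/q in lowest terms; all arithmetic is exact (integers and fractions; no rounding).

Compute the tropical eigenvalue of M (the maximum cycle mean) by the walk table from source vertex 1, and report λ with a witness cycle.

q=0: [-∞, 0, -∞]
q=1: [4, -7, -1]
q=2: [-3, 7, 5]
q=3: [11, 0, 6]
Optimal cycle mean attained by: cycle 0->1->0, total 3 + 4, length 2.
Answer: λ = 7/2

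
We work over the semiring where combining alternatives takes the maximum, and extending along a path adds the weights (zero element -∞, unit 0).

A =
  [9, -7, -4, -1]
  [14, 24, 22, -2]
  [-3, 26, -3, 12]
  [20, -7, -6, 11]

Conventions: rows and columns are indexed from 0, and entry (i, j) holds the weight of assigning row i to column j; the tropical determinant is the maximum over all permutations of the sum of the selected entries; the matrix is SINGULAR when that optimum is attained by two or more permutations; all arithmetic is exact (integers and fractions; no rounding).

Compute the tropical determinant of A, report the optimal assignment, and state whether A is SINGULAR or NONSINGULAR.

σ = (0, 1, 2, 3): 9 + 24 + (-3) + 11 = 41
σ = (0, 1, 3, 2): 9 + 24 + 12 + (-6) = 39
σ = (0, 2, 1, 3): 9 + 22 + 26 + 11 = 68
σ = (0, 2, 3, 1): 9 + 22 + 12 + (-7) = 36
σ = (0, 3, 1, 2): 9 + (-2) + 26 + (-6) = 27
σ = (0, 3, 2, 1): 9 + (-2) + (-3) + (-7) = -3
σ = (1, 0, 2, 3): (-7) + 14 + (-3) + 11 = 15
σ = (1, 0, 3, 2): (-7) + 14 + 12 + (-6) = 13
σ = (1, 2, 0, 3): (-7) + 22 + (-3) + 11 = 23
σ = (1, 2, 3, 0): (-7) + 22 + 12 + 20 = 47
σ = (1, 3, 0, 2): (-7) + (-2) + (-3) + (-6) = -18
σ = (1, 3, 2, 0): (-7) + (-2) + (-3) + 20 = 8
σ = (2, 0, 1, 3): (-4) + 14 + 26 + 11 = 47
σ = (2, 0, 3, 1): (-4) + 14 + 12 + (-7) = 15
σ = (2, 1, 0, 3): (-4) + 24 + (-3) + 11 = 28
σ = (2, 1, 3, 0): (-4) + 24 + 12 + 20 = 52
σ = (2, 3, 0, 1): (-4) + (-2) + (-3) + (-7) = -16
σ = (2, 3, 1, 0): (-4) + (-2) + 26 + 20 = 40
σ = (3, 0, 1, 2): (-1) + 14 + 26 + (-6) = 33
σ = (3, 0, 2, 1): (-1) + 14 + (-3) + (-7) = 3
σ = (3, 1, 0, 2): (-1) + 24 + (-3) + (-6) = 14
σ = (3, 1, 2, 0): (-1) + 24 + (-3) + 20 = 40
σ = (3, 2, 0, 1): (-1) + 22 + (-3) + (-7) = 11
σ = (3, 2, 1, 0): (-1) + 22 + 26 + 20 = 67
Optimal value attained by: σ = (0, 2, 1, 3).
Answer: det⊕(A) = 68; verdict: NONSINGULAR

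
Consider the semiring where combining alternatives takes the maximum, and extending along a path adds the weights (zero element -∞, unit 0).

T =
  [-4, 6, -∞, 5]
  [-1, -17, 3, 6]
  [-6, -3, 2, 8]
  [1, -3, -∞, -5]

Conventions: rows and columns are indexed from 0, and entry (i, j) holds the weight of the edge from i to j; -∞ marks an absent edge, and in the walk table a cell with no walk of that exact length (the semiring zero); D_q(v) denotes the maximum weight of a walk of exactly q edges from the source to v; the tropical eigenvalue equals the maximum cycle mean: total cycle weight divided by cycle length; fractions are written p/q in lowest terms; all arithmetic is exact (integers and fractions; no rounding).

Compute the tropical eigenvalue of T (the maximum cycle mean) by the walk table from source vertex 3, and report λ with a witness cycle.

q=0: [-∞, -∞, -∞, 0]
q=1: [1, -3, -∞, -5]
q=2: [-3, 7, 0, 6]
q=3: [7, 3, 10, 13]
q=4: [14, 13, 12, 18]
Optimal cycle mean attained by: cycle 0->1->2->3->0, total 6 + 3 + 8 + 1, length 4.
Answer: λ = 9/2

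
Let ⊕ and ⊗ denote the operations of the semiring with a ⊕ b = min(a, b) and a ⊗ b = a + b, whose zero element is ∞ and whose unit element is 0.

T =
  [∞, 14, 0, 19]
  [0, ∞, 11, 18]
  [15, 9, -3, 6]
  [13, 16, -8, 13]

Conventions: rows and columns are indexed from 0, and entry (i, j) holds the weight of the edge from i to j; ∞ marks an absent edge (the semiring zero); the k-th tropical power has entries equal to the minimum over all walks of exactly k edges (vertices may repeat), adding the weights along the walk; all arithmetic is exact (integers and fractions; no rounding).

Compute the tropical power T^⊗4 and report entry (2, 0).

T^⊗2:
  [14, 9, -3, 6]
  [26, 14, 0, 17]
  [9, 6, -6, 3]
  [7, 1, -11, -2]
T^⊗3:
  [9, 6, -6, 3]
  [14, 9, -3, 6]
  [6, 3, -9, 0]
  [1, -2, -14, -5]
T^⊗4:
  [6, 3, -9, 0]
  [9, 6, -6, 3]
  [3, 0, -12, -3]
  [-2, -5, -17, -8]
Key observation: the optimum is the walk 2->2->2->1->0, with weight (-3) + (-3) + 9 + 0 = 3.
Optimal value attained by: walk 2->2->2->1->0.
Answer: (T^⊗4)[2][0] = 3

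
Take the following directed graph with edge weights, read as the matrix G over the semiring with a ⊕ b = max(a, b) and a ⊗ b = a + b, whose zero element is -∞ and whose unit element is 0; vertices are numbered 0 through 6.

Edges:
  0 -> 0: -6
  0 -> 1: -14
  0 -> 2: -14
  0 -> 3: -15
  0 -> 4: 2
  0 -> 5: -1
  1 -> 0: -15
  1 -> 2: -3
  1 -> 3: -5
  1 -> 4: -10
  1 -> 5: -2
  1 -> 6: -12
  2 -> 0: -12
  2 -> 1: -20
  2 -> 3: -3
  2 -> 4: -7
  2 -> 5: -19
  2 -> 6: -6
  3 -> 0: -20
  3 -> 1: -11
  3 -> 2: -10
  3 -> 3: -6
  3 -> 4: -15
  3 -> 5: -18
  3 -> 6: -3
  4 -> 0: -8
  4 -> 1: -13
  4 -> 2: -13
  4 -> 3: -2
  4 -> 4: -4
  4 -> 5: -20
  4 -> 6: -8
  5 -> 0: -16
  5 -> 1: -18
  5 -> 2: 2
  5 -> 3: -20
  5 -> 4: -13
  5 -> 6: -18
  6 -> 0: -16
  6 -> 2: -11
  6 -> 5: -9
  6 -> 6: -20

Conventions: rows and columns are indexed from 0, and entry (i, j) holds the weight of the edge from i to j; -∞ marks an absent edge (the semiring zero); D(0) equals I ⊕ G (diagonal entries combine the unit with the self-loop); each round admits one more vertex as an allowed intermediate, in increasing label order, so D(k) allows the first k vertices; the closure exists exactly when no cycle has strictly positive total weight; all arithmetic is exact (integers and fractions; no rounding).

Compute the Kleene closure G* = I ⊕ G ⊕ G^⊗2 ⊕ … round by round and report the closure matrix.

D(0):
  [0, -14, -14, -15, 2, -1, -∞]
  [-15, 0, -3, -5, -10, -2, -12]
  [-12, -20, 0, -3, -7, -19, -6]
  [-20, -11, -10, 0, -15, -18, -3]
  [-8, -13, -13, -2, 0, -20, -8]
  [-16, -18, 2, -20, -13, 0, -18]
  [-16, -∞, -11, -∞, -∞, -9, 0]
D(1):
  [0, -14, -14, -15, 2, -1, -∞]
  [-15, 0, -3, -5, -10, -2, -12]
  [-12, -20, 0, -3, -7, -13, -6]
  [-20, -11, -10, 0, -15, -18, -3]
  [-8, -13, -13, -2, 0, -9, -8]
  [-16, -18, 2, -20, -13, 0, -18]
  [-16, -30, -11, -31, -14, -9, 0]
D(2):
  [0, -14, -14, -15, 2, -1, -26]
  [-15, 0, -3, -5, -10, -2, -12]
  [-12, -20, 0, -3, -7, -13, -6]
  [-20, -11, -10, 0, -15, -13, -3]
  [-8, -13, -13, -2, 0, -9, -8]
  [-16, -18, 2, -20, -13, 0, -18]
  [-16, -30, -11, -31, -14, -9, 0]
D(3):
  [0, -14, -14, -15, 2, -1, -20]
  [-15, 0, -3, -5, -10, -2, -9]
  [-12, -20, 0, -3, -7, -13, -6]
  [-20, -11, -10, 0, -15, -13, -3]
  [-8, -13, -13, -2, 0, -9, -8]
  [-10, -18, 2, -1, -5, 0, -4]
  [-16, -30, -11, -14, -14, -9, 0]
D(4):
  [0, -14, -14, -15, 2, -1, -18]
  [-15, 0, -3, -5, -10, -2, -8]
  [-12, -14, 0, -3, -7, -13, -6]
  [-20, -11, -10, 0, -15, -13, -3]
  [-8, -13, -12, -2, 0, -9, -5]
  [-10, -12, 2, -1, -5, 0, -4]
  [-16, -25, -11, -14, -14, -9, 0]
D(5):
  [0, -11, -10, 0, 2, -1, -3]
  [-15, 0, -3, -5, -10, -2, -8]
  [-12, -14, 0, -3, -7, -13, -6]
  [-20, -11, -10, 0, -15, -13, -3]
  [-8, -13, -12, -2, 0, -9, -5]
  [-10, -12, 2, -1, -5, 0, -4]
  [-16, -25, -11, -14, -14, -9, 0]
D(6):
  [0, -11, 1, 0, 2, -1, -3]
  [-12, 0, 0, -3, -7, -2, -6]
  [-12, -14, 0, -3, -7, -13, -6]
  [-20, -11, -10, 0, -15, -13, -3]
  [-8, -13, -7, -2, 0, -9, -5]
  [-10, -12, 2, -1, -5, 0, -4]
  [-16, -21, -7, -10, -14, -9, 0]
D(7):
  [0, -11, 1, 0, 2, -1, -3]
  [-12, 0, 0, -3, -7, -2, -6]
  [-12, -14, 0, -3, -7, -13, -6]
  [-19, -11, -10, 0, -15, -12, -3]
  [-8, -13, -7, -2, 0, -9, -5]
  [-10, -12, 2, -1, -5, 0, -4]
  [-16, -21, -7, -10, -14, -9, 0]
Answer: G* = [[0, -11, 1, 0, 2, -1, -3], [-12, 0, 0, -3, -7, -2, -6], [-12, -14, 0, -3, -7, -13, -6], [-19, -11, -10, 0, -15, -12, -3], [-8, -13, -7, -2, 0, -9, -5], [-10, -12, 2, -1, -5, 0, -4], [-16, -21, -7, -10, -14, -9, 0]]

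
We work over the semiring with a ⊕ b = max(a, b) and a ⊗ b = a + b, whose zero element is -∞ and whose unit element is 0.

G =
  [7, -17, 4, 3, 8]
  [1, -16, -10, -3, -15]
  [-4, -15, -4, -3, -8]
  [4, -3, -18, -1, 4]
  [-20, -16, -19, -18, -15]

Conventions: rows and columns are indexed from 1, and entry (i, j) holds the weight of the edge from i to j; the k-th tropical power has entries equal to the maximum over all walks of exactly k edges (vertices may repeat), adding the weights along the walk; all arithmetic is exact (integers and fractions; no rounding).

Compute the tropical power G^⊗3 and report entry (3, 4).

G^⊗2:
  [14, 0, 11, 10, 15]
  [8, -6, 5, 4, 9]
  [3, -6, 0, -1, 4]
  [11, -4, 8, 7, 12]
  [-13, -21, -16, -17, -12]
G^⊗3:
  [21, 7, 18, 17, 22]
  [15, 1, 12, 11, 16]
  [10, -4, 7, 6, 11]
  [18, 4, 15, 14, 19]
  [-6, -20, -9, -10, -5]
Key observation: the optimum is the walk 3->1->1->4, with weight (-4) + 7 + 3 = 6.
Optimal value attained by: walk 3->1->1->4.
Answer: (G^⊗3)[3][4] = 6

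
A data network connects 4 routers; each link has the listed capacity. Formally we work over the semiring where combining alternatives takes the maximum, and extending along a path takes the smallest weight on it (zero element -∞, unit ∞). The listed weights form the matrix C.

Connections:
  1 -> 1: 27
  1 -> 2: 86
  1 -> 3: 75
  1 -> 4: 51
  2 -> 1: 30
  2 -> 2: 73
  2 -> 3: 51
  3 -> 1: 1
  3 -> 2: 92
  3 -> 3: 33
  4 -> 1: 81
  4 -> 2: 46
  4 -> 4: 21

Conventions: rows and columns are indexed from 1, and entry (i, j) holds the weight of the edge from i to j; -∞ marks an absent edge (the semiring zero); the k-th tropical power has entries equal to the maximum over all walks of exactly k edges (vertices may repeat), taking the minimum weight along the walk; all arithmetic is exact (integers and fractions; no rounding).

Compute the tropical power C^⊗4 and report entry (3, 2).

C^⊗2:
  [51, 75, 51, 27]
  [30, 73, 51, 30]
  [30, 73, 51, 1]
  [30, 81, 75, 51]
C^⊗3:
  [30, 73, 51, 51]
  [30, 73, 51, 30]
  [30, 73, 51, 30]
  [51, 75, 51, 30]
C^⊗4:
  [51, 73, 51, 30]
  [30, 73, 51, 30]
  [30, 73, 51, 30]
  [30, 73, 51, 51]
Key observation: the optimum is the walk 3->2->2->2->2, with weight 92 min 73 min 73 min 73 = 73.
Optimal value attained by: walk 3->2->2->2->2.
Answer: (C^⊗4)[3][2] = 73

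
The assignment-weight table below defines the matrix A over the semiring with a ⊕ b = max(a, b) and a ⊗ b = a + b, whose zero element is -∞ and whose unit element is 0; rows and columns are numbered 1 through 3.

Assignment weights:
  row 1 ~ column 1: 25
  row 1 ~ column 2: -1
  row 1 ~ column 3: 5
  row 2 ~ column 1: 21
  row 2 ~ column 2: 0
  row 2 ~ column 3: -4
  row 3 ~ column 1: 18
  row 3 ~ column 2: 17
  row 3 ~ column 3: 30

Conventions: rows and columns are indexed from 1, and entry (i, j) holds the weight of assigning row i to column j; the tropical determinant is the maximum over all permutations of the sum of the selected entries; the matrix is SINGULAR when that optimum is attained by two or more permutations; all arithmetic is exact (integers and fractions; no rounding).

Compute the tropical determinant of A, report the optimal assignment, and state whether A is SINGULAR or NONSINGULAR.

σ = (1, 2, 3): 25 + 0 + 30 = 55
σ = (1, 3, 2): 25 + (-4) + 17 = 38
σ = (2, 1, 3): (-1) + 21 + 30 = 50
σ = (2, 3, 1): (-1) + (-4) + 18 = 13
σ = (3, 1, 2): 5 + 21 + 17 = 43
σ = (3, 2, 1): 5 + 0 + 18 = 23
Optimal value attained by: σ = (1, 2, 3).
Answer: det⊕(A) = 55; verdict: NONSINGULAR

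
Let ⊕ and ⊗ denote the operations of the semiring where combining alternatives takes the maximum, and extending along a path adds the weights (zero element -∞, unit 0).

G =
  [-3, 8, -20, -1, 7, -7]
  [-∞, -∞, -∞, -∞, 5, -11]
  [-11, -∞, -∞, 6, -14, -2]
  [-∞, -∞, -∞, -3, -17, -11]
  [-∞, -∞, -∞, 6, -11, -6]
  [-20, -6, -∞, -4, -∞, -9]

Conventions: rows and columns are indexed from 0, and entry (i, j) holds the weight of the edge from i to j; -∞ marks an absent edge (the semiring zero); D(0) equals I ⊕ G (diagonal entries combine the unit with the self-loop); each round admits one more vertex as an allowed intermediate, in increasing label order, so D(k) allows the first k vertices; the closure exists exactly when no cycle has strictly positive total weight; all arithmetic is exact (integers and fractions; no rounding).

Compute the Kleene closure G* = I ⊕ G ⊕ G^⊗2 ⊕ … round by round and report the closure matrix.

D(0):
  [0, 8, -20, -1, 7, -7]
  [-∞, 0, -∞, -∞, 5, -11]
  [-11, -∞, 0, 6, -14, -2]
  [-∞, -∞, -∞, 0, -17, -11]
  [-∞, -∞, -∞, 6, 0, -6]
  [-20, -6, -∞, -4, -∞, 0]
D(1):
  [0, 8, -20, -1, 7, -7]
  [-∞, 0, -∞, -∞, 5, -11]
  [-11, -3, 0, 6, -4, -2]
  [-∞, -∞, -∞, 0, -17, -11]
  [-∞, -∞, -∞, 6, 0, -6]
  [-20, -6, -40, -4, -13, 0]
D(2):
  [0, 8, -20, -1, 13, -3]
  [-∞, 0, -∞, -∞, 5, -11]
  [-11, -3, 0, 6, 2, -2]
  [-∞, -∞, -∞, 0, -17, -11]
  [-∞, -∞, -∞, 6, 0, -6]
  [-20, -6, -40, -4, -1, 0]
D(3):
  [0, 8, -20, -1, 13, -3]
  [-∞, 0, -∞, -∞, 5, -11]
  [-11, -3, 0, 6, 2, -2]
  [-∞, -∞, -∞, 0, -17, -11]
  [-∞, -∞, -∞, 6, 0, -6]
  [-20, -6, -40, -4, -1, 0]
D(4):
  [0, 8, -20, -1, 13, -3]
  [-∞, 0, -∞, -∞, 5, -11]
  [-11, -3, 0, 6, 2, -2]
  [-∞, -∞, -∞, 0, -17, -11]
  [-∞, -∞, -∞, 6, 0, -5]
  [-20, -6, -40, -4, -1, 0]
D(5):
  [0, 8, -20, 19, 13, 8]
  [-∞, 0, -∞, 11, 5, 0]
  [-11, -3, 0, 8, 2, -2]
  [-∞, -∞, -∞, 0, -17, -11]
  [-∞, -∞, -∞, 6, 0, -5]
  [-20, -6, -40, 5, -1, 0]
D(6):
  [0, 8, -20, 19, 13, 8]
  [-20, 0, -40, 11, 5, 0]
  [-11, -3, 0, 8, 2, -2]
  [-31, -17, -51, 0, -12, -11]
  [-25, -11, -45, 6, 0, -5]
  [-20, -6, -40, 5, -1, 0]
Answer: G* = [[0, 8, -20, 19, 13, 8], [-20, 0, -40, 11, 5, 0], [-11, -3, 0, 8, 2, -2], [-31, -17, -51, 0, -12, -11], [-25, -11, -45, 6, 0, -5], [-20, -6, -40, 5, -1, 0]]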